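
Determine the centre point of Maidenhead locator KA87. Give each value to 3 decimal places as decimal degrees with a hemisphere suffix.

Field K=10, A=0: +10·20° lon, +0·10° lat → SW at lon 20°, lat -90°.
Square 8, 7: +8·2° lon, +7·1° lat → SW at lon 36°, lat -83°.
Cell spans 2° lon × 1° lat. Centre is SW corner plus half of each.
latitude 82.500° S, longitude 37.000° E.

82.500° S, 37.000° E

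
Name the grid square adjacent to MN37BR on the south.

MN37bq

Latitude subsquare r = 17; −1 → 16 = q.
The longitude characters are unchanged.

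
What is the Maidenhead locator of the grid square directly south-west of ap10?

AO09

Longitude square 1; −1 → 0.
Latitude square 0; −1 → -1, wraps to 9, carry into field.
Latitude field P = 15; −1 → 14 = O.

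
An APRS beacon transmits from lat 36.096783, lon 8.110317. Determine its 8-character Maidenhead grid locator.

Offset from 180°W / 90°S: lon 188.11032°, lat 126.09678°.
Field: lon ⌊188.11032/20⌋ = 9 → J; lat ⌊126.09678/10⌋ = 12 → M.
Square: lon ⌊8.11032/2⌋ = 4; lat ⌊6.09678/1⌋ = 6.
Subsquare: lon ⌊0.11032/0.0833333⌋ = 1 → b; lat ⌊0.09678/0.0416667⌋ = 2 → c.
Extended square: lon ⌊0.02698/0.00833333⌋ = 3; lat ⌊0.01345/0.00416667⌋ = 3.

JM46bc33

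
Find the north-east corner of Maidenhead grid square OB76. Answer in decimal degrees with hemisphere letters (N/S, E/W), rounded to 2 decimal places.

73.00° S, 116.00° E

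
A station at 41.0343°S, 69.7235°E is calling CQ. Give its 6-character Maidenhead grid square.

ME48ux

Add 180° to longitude and 90° to latitude: 249.7235, 48.9657.
Field: 249.7235/20 → 12 → M, 48.9657/10 → 4 → E; chars ME.
Square: 9.7235/2 → 4, 8.9657/1 → 8; chars 48.
Subsquare: 1.7235/0.0833333 → 20 → u, 0.9657/0.0416667 → 23 → x; chars ux.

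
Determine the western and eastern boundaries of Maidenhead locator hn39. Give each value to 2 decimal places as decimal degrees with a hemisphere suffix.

34.00° W, 32.00° W

Field H=7, N=13: +7·20° lon, +13·10° lat → SW at lon -40°, lat 40°.
Square 3, 9: +3·2° lon, +9·1° lat → SW at lon -34°, lat 49°.
Cell spans 2° lon × 1° lat.
west 34.00° W, east 32.00° W.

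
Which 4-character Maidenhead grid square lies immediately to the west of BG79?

BG69

Longitude square 7; −1 → 6.
The latitude characters are unchanged.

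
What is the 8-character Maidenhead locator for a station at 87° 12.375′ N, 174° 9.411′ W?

Add 180° to longitude and 90° to latitude: 5.84315, 177.20625.
Field (20°×10°, letters A–R): lon ⌊5.84315/20⌋ = 0 → A; lat ⌊177.20625/10⌋ = 17 → R.
Square (2°×1°, digits 0–9): lon ⌊5.84315/2⌋ = 2; lat ⌊7.20625/1⌋ = 7.
Subsquare (5′×2.5′, letters a–x): lon ⌊1.84315/0.0833333⌋ = 22 → w; lat ⌊0.20625/0.0416667⌋ = 4 → e.
Extended square (30″×15″, digits 0–9): lon ⌊0.00982/0.00833333⌋ = 1; lat ⌊0.03958/0.00416667⌋ = 9.

AR27we19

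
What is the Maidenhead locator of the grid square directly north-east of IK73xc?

Longitude subsquare x = 23; +1 → 24, wraps to 0 = a, carry into square.
Longitude square 7; +1 → 8.
Latitude subsquare c = 2; +1 → 3 = d.

IK83ad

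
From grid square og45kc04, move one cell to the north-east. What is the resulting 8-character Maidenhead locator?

OG45kc15

Longitude extended square 0; +1 → 1.
Latitude extended square 4; +1 → 5.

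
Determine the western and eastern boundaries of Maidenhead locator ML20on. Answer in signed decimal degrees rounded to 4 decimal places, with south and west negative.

Field M=12, L=11: +12·20° lon, +11·10° lat → SW at lon 60°, lat 20°.
Square 2, 0: +2·2° lon, +0·1° lat → SW at lon 64°, lat 20°.
Subsquare o=14, n=13: +14·0.0833333° lon, +13·0.0416667° lat → SW at lon 65.1667°, lat 20.5417°.
Cell spans 0.0833333° lon × 0.0416667° lat.
west 65.1667, east 65.2500.

65.1667, 65.2500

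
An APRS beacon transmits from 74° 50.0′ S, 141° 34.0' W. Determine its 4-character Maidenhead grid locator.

Shift to the Maidenhead origin (180°W, 90°S): lon 38.43, lat 15.17.
Field: lon ⌊38.43/20⌋ = 1 → B; lat ⌊15.17/10⌋ = 1 → B.
Square: lon ⌊18.43/2⌋ = 9; lat ⌊5.17/1⌋ = 5.

BB95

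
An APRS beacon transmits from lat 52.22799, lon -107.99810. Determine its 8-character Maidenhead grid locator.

DO62af04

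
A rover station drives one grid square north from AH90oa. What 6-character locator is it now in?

AH90ob

Latitude subsquare a = 0; +1 → 1 = b.
The longitude characters are unchanged.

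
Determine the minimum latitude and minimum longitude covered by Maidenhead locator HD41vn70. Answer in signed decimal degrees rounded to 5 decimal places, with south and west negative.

Field H=7, D=3: +7·20° lon, +3·10° lat → SW at lon -40°, lat -60°.
Square 4, 1: +4·2° lon, +1·1° lat → SW at lon -32°, lat -59°.
Subsquare v=21, n=13: +21·0.0833333° lon, +13·0.0416667° lat → SW at lon -30.25°, lat -58.4583°.
Extended square 7, 0: +7·0.00833333° lon, +0·0.00416667° lat → SW at lon -30.1917°, lat -58.4583°.
latitude -58.45833, longitude -30.19167.

-58.45833, -30.19167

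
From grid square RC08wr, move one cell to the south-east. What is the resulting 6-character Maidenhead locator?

RC08xq

Longitude subsquare w = 22; +1 → 23 = x.
Latitude subsquare r = 17; −1 → 16 = q.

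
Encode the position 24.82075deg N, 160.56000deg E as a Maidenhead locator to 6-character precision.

Add 180° to longitude and 90° to latitude: 340.5600, 114.8208.
Field (20°×10°, letters A–R): 340.5600/20 → 17 → R, 114.8208/10 → 11 → L; chars RL.
Square (2°×1°, digits 0–9): 0.5600/2 → 0, 4.8208/1 → 4; chars 04.
Subsquare (5′×2.5′, letters a–x): 0.5600/0.0833333 → 6 → g, 0.8208/0.0416667 → 19 → t; chars gt.

RL04gt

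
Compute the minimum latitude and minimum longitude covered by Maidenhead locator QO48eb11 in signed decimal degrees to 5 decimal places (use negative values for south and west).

Field Q=16, O=14: +16·20° lon, +14·10° lat → SW at lon 140°, lat 50°.
Square 4, 8: +4·2° lon, +8·1° lat → SW at lon 148°, lat 58°.
Subsquare e=4, b=1: +4·0.0833333° lon, +1·0.0416667° lat → SW at lon 148.333°, lat 58.0417°.
Extended square 1, 1: +1·0.00833333° lon, +1·0.00416667° lat → SW at lon 148.342°, lat 58.0458°.
latitude 58.04583, longitude 148.34167.

58.04583, 148.34167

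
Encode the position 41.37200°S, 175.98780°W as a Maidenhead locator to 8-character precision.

Offset from 180°W / 90°S: lon 4.01220°, lat 48.62800°.
Field: 4.01220/20 → 0 → A, 48.62800/10 → 4 → E; chars AE.
Square: 4.01220/2 → 2, 8.62800/1 → 8; chars 28.
Subsquare: 0.01220/0.0833333 → 0 → a, 0.62800/0.0416667 → 15 → p; chars ap.
Extended square: 0.01220/0.00833333 → 1, 0.00300/0.00416667 → 0; chars 10.

AE28ap10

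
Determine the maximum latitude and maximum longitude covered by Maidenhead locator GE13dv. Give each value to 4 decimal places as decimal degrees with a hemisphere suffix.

Field G=6, E=4: +6·20° lon, +4·10° lat → SW at lon -60°, lat -50°.
Square 1, 3: +1·2° lon, +3·1° lat → SW at lon -58°, lat -47°.
Subsquare d=3, v=21: +3·0.0833333° lon, +21·0.0416667° lat → SW at lon -57.75°, lat -46.125°.
Cell spans 0.0833333° lon × 0.0416667° lat. NE corner is SW corner plus one full cell.
latitude 46.0833° S, longitude 57.6667° W.

46.0833° S, 57.6667° W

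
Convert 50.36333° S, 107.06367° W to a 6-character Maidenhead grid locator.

DD69lp

Add 180° to longitude and 90° to latitude: 72.9363, 39.6367.
Field (20°×10°, letters A–R): lon ⌊72.9363/20⌋ = 3 → D; lat ⌊39.6367/10⌋ = 3 → D.
Square (2°×1°, digits 0–9): lon ⌊12.9363/2⌋ = 6; lat ⌊9.6367/1⌋ = 9.
Subsquare (5′×2.5′, letters a–x): lon ⌊0.9363/0.0833333⌋ = 11 → l; lat ⌊0.6367/0.0416667⌋ = 15 → p.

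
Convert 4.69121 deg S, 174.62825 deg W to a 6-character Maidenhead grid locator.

AI25qh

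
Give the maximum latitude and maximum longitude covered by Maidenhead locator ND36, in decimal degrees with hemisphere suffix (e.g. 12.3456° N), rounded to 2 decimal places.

53.00° S, 88.00° E

Field N=13, D=3: +13·20° lon, +3·10° lat → SW at lon 80°, lat -60°.
Square 3, 6: +3·2° lon, +6·1° lat → SW at lon 86°, lat -54°.
Cell spans 2° lon × 1° lat. NE corner is SW corner plus one full cell.
latitude 53.00° S, longitude 88.00° E.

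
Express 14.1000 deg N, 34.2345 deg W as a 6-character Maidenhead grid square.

Offset from 180°W / 90°S: lon 145.7655°, lat 104.1000°.
Field: 145.7655/20 → 7 → H, 104.1000/10 → 10 → K; chars HK.
Square: 5.7655/2 → 2, 4.1000/1 → 4; chars 24.
Subsquare: 1.7655/0.0833333 → 21 → v, 0.1000/0.0416667 → 2 → c; chars vc.

HK24vc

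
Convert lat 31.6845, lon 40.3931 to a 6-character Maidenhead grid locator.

LM01eq

Add 180° to longitude and 90° to latitude: 220.3931, 121.6845.
Field: lon ⌊220.3931/20⌋ = 11 → L; lat ⌊121.6845/10⌋ = 12 → M.
Square: lon ⌊0.3931/2⌋ = 0; lat ⌊1.6845/1⌋ = 1.
Subsquare: lon ⌊0.3931/0.0833333⌋ = 4 → e; lat ⌊0.6845/0.0416667⌋ = 16 → q.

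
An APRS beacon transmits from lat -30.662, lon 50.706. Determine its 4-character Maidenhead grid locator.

Shift to the Maidenhead origin (180°W, 90°S): lon 230.71, lat 59.34.
Field: lon ⌊230.71/20⌋ = 11 → L; lat ⌊59.34/10⌋ = 5 → F.
Square: lon ⌊10.71/2⌋ = 5; lat ⌊9.34/1⌋ = 9.

LF59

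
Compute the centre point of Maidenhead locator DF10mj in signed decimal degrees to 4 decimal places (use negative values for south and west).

Field D=3, F=5: +3·20° lon, +5·10° lat → SW at lon -120°, lat -40°.
Square 1, 0: +1·2° lon, +0·1° lat → SW at lon -118°, lat -40°.
Subsquare m=12, j=9: +12·0.0833333° lon, +9·0.0416667° lat → SW at lon -117°, lat -39.625°.
Cell spans 0.0833333° lon × 0.0416667° lat. Centre is SW corner plus half of each.
latitude -39.6042, longitude -116.9583.

-39.6042, -116.9583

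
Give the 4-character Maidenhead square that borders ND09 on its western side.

MD99

Longitude square 0; −1 → -1, wraps to 9, carry into field.
Longitude field N = 13; −1 → 12 = M.
The latitude characters are unchanged.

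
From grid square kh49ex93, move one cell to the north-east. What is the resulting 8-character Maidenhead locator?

KH49fx04

Longitude extended square 9; +1 → 10, wraps to 0, carry into subsquare.
Longitude subsquare e = 4; +1 → 5 = f.
Latitude extended square 3; +1 → 4.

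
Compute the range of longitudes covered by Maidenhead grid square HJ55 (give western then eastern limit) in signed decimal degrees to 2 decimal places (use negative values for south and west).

-30.00, -28.00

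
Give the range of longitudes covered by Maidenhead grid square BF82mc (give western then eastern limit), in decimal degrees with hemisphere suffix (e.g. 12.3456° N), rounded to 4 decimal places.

143.0000° W, 142.9167° W

Field B=1, F=5: +1·20° lon, +5·10° lat → SW at lon -160°, lat -40°.
Square 8, 2: +8·2° lon, +2·1° lat → SW at lon -144°, lat -38°.
Subsquare m=12, c=2: +12·0.0833333° lon, +2·0.0416667° lat → SW at lon -143°, lat -37.9167°.
Cell spans 0.0833333° lon × 0.0416667° lat.
west 143.0000° W, east 142.9167° W.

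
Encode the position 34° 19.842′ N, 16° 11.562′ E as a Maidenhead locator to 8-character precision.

Shift to the Maidenhead origin (180°W, 90°S): lon 196.19270, lat 124.33070.
Field: lon ⌊196.19270/20⌋ = 9 → J; lat ⌊124.33070/10⌋ = 12 → M.
Square: lon ⌊16.19270/2⌋ = 8; lat ⌊4.33070/1⌋ = 4.
Subsquare: lon ⌊0.19270/0.0833333⌋ = 2 → c; lat ⌊0.33070/0.0416667⌋ = 7 → h.
Extended square: lon ⌊0.02603/0.00833333⌋ = 3; lat ⌊0.03903/0.00416667⌋ = 9.

JM84ch39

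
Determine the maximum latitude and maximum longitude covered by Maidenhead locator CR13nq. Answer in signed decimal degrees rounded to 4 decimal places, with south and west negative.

83.7083, -136.8333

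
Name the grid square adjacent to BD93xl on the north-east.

CD03am

Longitude subsquare x = 23; +1 → 24, wraps to 0 = a, carry into square.
Longitude square 9; +1 → 10, wraps to 0, carry into field.
Longitude field B = 1; +1 → 2 = C.
Latitude subsquare l = 11; +1 → 12 = m.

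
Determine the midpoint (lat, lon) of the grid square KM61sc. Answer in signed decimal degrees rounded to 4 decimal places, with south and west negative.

Field K=10, M=12: +10·20° lon, +12·10° lat → SW at lon 20°, lat 30°.
Square 6, 1: +6·2° lon, +1·1° lat → SW at lon 32°, lat 31°.
Subsquare s=18, c=2: +18·0.0833333° lon, +2·0.0416667° lat → SW at lon 33.5°, lat 31.0833°.
Cell spans 0.0833333° lon × 0.0416667° lat. Centre is SW corner plus half of each.
latitude 31.1042, longitude 33.5417.

31.1042, 33.5417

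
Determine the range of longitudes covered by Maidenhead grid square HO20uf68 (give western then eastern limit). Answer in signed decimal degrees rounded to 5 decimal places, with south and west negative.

-34.28333, -34.27500

Field H=7, O=14: +7·20° lon, +14·10° lat → SW at lon -40°, lat 50°.
Square 2, 0: +2·2° lon, +0·1° lat → SW at lon -36°, lat 50°.
Subsquare u=20, f=5: +20·0.0833333° lon, +5·0.0416667° lat → SW at lon -34.3333°, lat 50.2083°.
Extended square 6, 8: +6·0.00833333° lon, +8·0.00416667° lat → SW at lon -34.2833°, lat 50.2417°.
Cell spans 0.00833333° lon × 0.00416667° lat.
west -34.28333, east -34.27500.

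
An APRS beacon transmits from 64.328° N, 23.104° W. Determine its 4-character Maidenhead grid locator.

Offset from 180°W / 90°S: lon 156.90°, lat 154.33°.
Field (20°×10°, letters A–R): lon ⌊156.90/20⌋ = 7 → H; lat ⌊154.33/10⌋ = 15 → P.
Square (2°×1°, digits 0–9): lon ⌊16.90/2⌋ = 8; lat ⌊4.33/1⌋ = 4.

HP84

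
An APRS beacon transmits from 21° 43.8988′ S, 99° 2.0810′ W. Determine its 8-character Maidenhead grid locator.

Offset from 180°W / 90°S: lon 80.96532°, lat 68.26835°.
Field: lon ⌊80.96532/20⌋ = 4 → E; lat ⌊68.26835/10⌋ = 6 → G.
Square: lon ⌊0.96532/2⌋ = 0; lat ⌊8.26835/1⌋ = 8.
Subsquare: lon ⌊0.96532/0.0833333⌋ = 11 → l; lat ⌊0.26835/0.0416667⌋ = 6 → g.
Extended square: lon ⌊0.04865/0.00833333⌋ = 5; lat ⌊0.01835/0.00416667⌋ = 4.

EG08lg54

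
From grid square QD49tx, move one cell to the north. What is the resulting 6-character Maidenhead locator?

QE40ta

Latitude subsquare x = 23; +1 → 24, wraps to 0 = a, carry into square.
Latitude square 9; +1 → 10, wraps to 0, carry into field.
Latitude field D = 3; +1 → 4 = E.
The longitude characters are unchanged.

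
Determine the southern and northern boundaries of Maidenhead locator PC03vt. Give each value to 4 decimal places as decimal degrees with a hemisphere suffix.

66.2083° S, 66.1667° S

Field P=15, C=2: +15·20° lon, +2·10° lat → SW at lon 120°, lat -70°.
Square 0, 3: +0·2° lon, +3·1° lat → SW at lon 120°, lat -67°.
Subsquare v=21, t=19: +21·0.0833333° lon, +19·0.0416667° lat → SW at lon 121.75°, lat -66.2083°.
Cell spans 0.0833333° lon × 0.0416667° lat.
south 66.2083° S, north 66.1667° S.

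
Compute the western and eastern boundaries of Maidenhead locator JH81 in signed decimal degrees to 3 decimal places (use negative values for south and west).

16.000, 18.000

Field J=9, H=7: +9·20° lon, +7·10° lat → SW at lon 0°, lat -20°.
Square 8, 1: +8·2° lon, +1·1° lat → SW at lon 16°, lat -19°.
Cell spans 2° lon × 1° lat.
west 16.000, east 18.000.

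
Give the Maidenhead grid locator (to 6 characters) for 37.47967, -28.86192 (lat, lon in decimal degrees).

HM57nl

Shift to the Maidenhead origin (180°W, 90°S): lon 151.1381, lat 127.4797.
Field: lon ⌊151.1381/20⌋ = 7 → H; lat ⌊127.4797/10⌋ = 12 → M.
Square: lon ⌊11.1381/2⌋ = 5; lat ⌊7.4797/1⌋ = 7.
Subsquare: lon ⌊1.1381/0.0833333⌋ = 13 → n; lat ⌊0.4797/0.0416667⌋ = 11 → l.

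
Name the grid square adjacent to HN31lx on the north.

HN32la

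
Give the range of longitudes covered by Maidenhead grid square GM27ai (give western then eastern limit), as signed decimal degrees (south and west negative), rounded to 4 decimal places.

-56.0000, -55.9167

Field G=6, M=12: +6·20° lon, +12·10° lat → SW at lon -60°, lat 30°.
Square 2, 7: +2·2° lon, +7·1° lat → SW at lon -56°, lat 37°.
Subsquare a=0, i=8: +0·0.0833333° lon, +8·0.0416667° lat → SW at lon -56°, lat 37.3333°.
Cell spans 0.0833333° lon × 0.0416667° lat.
west -56.0000, east -55.9167.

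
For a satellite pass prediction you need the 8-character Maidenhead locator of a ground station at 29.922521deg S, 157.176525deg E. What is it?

QG80ob18

Add 180° to longitude and 90° to latitude: 337.17652, 60.07748.
Field: 337.17652/20 → 16 → Q, 60.07748/10 → 6 → G; chars QG.
Square: 17.17652/2 → 8, 0.07748/1 → 0; chars 80.
Subsquare: 1.17652/0.0833333 → 14 → o, 0.07748/0.0416667 → 1 → b; chars ob.
Extended square: 0.00986/0.00833333 → 1, 0.03581/0.00416667 → 8; chars 18.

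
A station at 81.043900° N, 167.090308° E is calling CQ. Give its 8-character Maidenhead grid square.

RR31nb00

Shift to the Maidenhead origin (180°W, 90°S): lon 347.09031, lat 171.04390.
Field: 347.09031/20 → 17 → R, 171.04390/10 → 17 → R; chars RR.
Square: 7.09031/2 → 3, 1.04390/1 → 1; chars 31.
Subsquare: 1.09031/0.0833333 → 13 → n, 0.04390/0.0416667 → 1 → b; chars nb.
Extended square: 0.00697/0.00833333 → 0, 0.00223/0.00416667 → 0; chars 00.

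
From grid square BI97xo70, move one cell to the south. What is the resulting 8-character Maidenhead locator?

Latitude extended square 0; −1 → -1, wraps to 9, carry into subsquare.
Latitude subsquare o = 14; −1 → 13 = n.
The longitude characters are unchanged.

BI97xn79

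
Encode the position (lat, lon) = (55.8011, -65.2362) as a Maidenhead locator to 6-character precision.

Add 180° to longitude and 90° to latitude: 114.7638, 145.8011.
Field (20°×10°, letters A–R): 114.7638/20 → 5 → F, 145.8011/10 → 14 → O; chars FO.
Square (2°×1°, digits 0–9): 14.7638/2 → 7, 5.8011/1 → 5; chars 75.
Subsquare (5′×2.5′, letters a–x): 0.7638/0.0833333 → 9 → j, 0.8011/0.0416667 → 19 → t; chars jt.

FO75jt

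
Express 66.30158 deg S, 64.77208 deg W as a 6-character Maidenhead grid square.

Add 180° to longitude and 90° to latitude: 115.2279, 23.6984.
Field: lon ⌊115.2279/20⌋ = 5 → F; lat ⌊23.6984/10⌋ = 2 → C.
Square: lon ⌊15.2279/2⌋ = 7; lat ⌊3.6984/1⌋ = 3.
Subsquare: lon ⌊1.2279/0.0833333⌋ = 14 → o; lat ⌊0.6984/0.0416667⌋ = 16 → q.

FC73oq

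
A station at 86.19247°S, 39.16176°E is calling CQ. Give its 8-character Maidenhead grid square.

KA93nt93

Shift to the Maidenhead origin (180°W, 90°S): lon 219.16176, lat 3.80753.
Field: lon ⌊219.16176/20⌋ = 10 → K; lat ⌊3.80753/10⌋ = 0 → A.
Square: lon ⌊19.16176/2⌋ = 9; lat ⌊3.80753/1⌋ = 3.
Subsquare: lon ⌊1.16176/0.0833333⌋ = 13 → n; lat ⌊0.80753/0.0416667⌋ = 19 → t.
Extended square: lon ⌊0.07843/0.00833333⌋ = 9; lat ⌊0.01586/0.00416667⌋ = 3.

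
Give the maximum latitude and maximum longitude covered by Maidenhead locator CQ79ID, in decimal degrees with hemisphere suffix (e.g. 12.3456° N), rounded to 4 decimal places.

79.1667° N, 125.2500° W

Field C=2, Q=16: +2·20° lon, +16·10° lat → SW at lon -140°, lat 70°.
Square 7, 9: +7·2° lon, +9·1° lat → SW at lon -126°, lat 79°.
Subsquare i=8, d=3: +8·0.0833333° lon, +3·0.0416667° lat → SW at lon -125.333°, lat 79.125°.
Cell spans 0.0833333° lon × 0.0416667° lat. NE corner is SW corner plus one full cell.
latitude 79.1667° N, longitude 125.2500° W.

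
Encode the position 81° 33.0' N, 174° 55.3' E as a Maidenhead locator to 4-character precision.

RR71

Offset from 180°W / 90°S: lon 354.92°, lat 171.55°.
Field: 354.92/20 → 17 → R, 171.55/10 → 17 → R; chars RR.
Square: 14.92/2 → 7, 1.55/1 → 1; chars 71.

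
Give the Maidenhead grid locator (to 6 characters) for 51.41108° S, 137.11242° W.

CD18ko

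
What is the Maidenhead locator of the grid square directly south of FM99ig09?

FM99ig08

Latitude extended square 9; −1 → 8.
The longitude characters are unchanged.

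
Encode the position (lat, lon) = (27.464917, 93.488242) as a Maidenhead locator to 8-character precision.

NL67rl81

Shift to the Maidenhead origin (180°W, 90°S): lon 273.48824, lat 117.46492.
Field (20°×10°, letters A–R): 273.48824/20 → 13 → N, 117.46492/10 → 11 → L; chars NL.
Square (2°×1°, digits 0–9): 13.48824/2 → 6, 7.46492/1 → 7; chars 67.
Subsquare (5′×2.5′, letters a–x): 1.48824/0.0833333 → 17 → r, 0.46492/0.0416667 → 11 → l; chars rl.
Extended square (30″×15″, digits 0–9): 0.07158/0.00833333 → 8, 0.00658/0.00416667 → 1; chars 81.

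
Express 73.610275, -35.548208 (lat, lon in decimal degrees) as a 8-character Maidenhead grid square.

HQ23fo46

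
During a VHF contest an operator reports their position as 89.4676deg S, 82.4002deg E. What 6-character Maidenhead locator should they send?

NA10em

Shift to the Maidenhead origin (180°W, 90°S): lon 262.4002, lat 0.5324.
Field: lon ⌊262.4002/20⌋ = 13 → N; lat ⌊0.5324/10⌋ = 0 → A.
Square: lon ⌊2.4002/2⌋ = 1; lat ⌊0.5324/1⌋ = 0.
Subsquare: lon ⌊0.4002/0.0833333⌋ = 4 → e; lat ⌊0.5324/0.0416667⌋ = 12 → m.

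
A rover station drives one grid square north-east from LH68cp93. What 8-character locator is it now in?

LH68dp04

Longitude extended square 9; +1 → 10, wraps to 0, carry into subsquare.
Longitude subsquare c = 2; +1 → 3 = d.
Latitude extended square 3; +1 → 4.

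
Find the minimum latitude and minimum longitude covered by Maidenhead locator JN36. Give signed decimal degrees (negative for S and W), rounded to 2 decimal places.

Field J=9, N=13: +9·20° lon, +13·10° lat → SW at lon 0°, lat 40°.
Square 3, 6: +3·2° lon, +6·1° lat → SW at lon 6°, lat 46°.
latitude 46.00, longitude 6.00.

46.00, 6.00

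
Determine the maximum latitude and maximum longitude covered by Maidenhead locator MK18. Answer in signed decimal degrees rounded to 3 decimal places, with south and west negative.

Field M=12, K=10: +12·20° lon, +10·10° lat → SW at lon 60°, lat 10°.
Square 1, 8: +1·2° lon, +8·1° lat → SW at lon 62°, lat 18°.
Cell spans 2° lon × 1° lat. NE corner is SW corner plus one full cell.
latitude 19.000, longitude 64.000.

19.000, 64.000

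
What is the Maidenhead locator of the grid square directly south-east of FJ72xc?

Longitude subsquare x = 23; +1 → 24, wraps to 0 = a, carry into square.
Longitude square 7; +1 → 8.
Latitude subsquare c = 2; −1 → 1 = b.

FJ82ab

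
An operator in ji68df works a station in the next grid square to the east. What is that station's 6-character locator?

JI68ef

Longitude subsquare d = 3; +1 → 4 = e.
The latitude characters are unchanged.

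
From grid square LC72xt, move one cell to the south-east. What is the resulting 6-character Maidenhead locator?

LC82as

Longitude subsquare x = 23; +1 → 24, wraps to 0 = a, carry into square.
Longitude square 7; +1 → 8.
Latitude subsquare t = 19; −1 → 18 = s.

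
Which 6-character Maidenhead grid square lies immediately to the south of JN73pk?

Latitude subsquare k = 10; −1 → 9 = j.
The longitude characters are unchanged.

JN73pj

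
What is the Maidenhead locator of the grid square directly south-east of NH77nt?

NH77os

Longitude subsquare n = 13; +1 → 14 = o.
Latitude subsquare t = 19; −1 → 18 = s.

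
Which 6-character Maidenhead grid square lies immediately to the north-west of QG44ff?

Longitude subsquare f = 5; −1 → 4 = e.
Latitude subsquare f = 5; +1 → 6 = g.

QG44eg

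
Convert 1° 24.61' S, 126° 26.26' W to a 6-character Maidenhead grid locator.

CI68so

Add 180° to longitude and 90° to latitude: 53.5623, 88.5898.
Field (20°×10°, letters A–R): 53.5623/20 → 2 → C, 88.5898/10 → 8 → I; chars CI.
Square (2°×1°, digits 0–9): 13.5623/2 → 6, 8.5898/1 → 8; chars 68.
Subsquare (5′×2.5′, letters a–x): 1.5623/0.0833333 → 18 → s, 0.5898/0.0416667 → 14 → o; chars so.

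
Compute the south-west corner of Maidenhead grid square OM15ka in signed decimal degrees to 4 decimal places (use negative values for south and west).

Field O=14, M=12: +14·20° lon, +12·10° lat → SW at lon 100°, lat 30°.
Square 1, 5: +1·2° lon, +5·1° lat → SW at lon 102°, lat 35°.
Subsquare k=10, a=0: +10·0.0833333° lon, +0·0.0416667° lat → SW at lon 102.833°, lat 35°.
latitude 35.0000, longitude 102.8333.

35.0000, 102.8333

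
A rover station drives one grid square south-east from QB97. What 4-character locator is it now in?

Longitude square 9; +1 → 10, wraps to 0, carry into field.
Longitude field Q = 16; +1 → 17 = R.
Latitude square 7; −1 → 6.

RB06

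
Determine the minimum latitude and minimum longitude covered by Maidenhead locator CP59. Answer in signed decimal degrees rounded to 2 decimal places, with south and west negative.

Field C=2, P=15: +2·20° lon, +15·10° lat → SW at lon -140°, lat 60°.
Square 5, 9: +5·2° lon, +9·1° lat → SW at lon -130°, lat 69°.
latitude 69.00, longitude -130.00.

69.00, -130.00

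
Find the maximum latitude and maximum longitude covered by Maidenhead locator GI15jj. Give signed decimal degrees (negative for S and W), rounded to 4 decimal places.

-4.5833, -57.1667

Field G=6, I=8: +6·20° lon, +8·10° lat → SW at lon -60°, lat -10°.
Square 1, 5: +1·2° lon, +5·1° lat → SW at lon -58°, lat -5°.
Subsquare j=9, j=9: +9·0.0833333° lon, +9·0.0416667° lat → SW at lon -57.25°, lat -4.625°.
Cell spans 0.0833333° lon × 0.0416667° lat. NE corner is SW corner plus one full cell.
latitude -4.5833, longitude -57.1667.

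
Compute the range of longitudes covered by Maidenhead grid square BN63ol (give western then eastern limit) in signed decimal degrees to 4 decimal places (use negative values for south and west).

-146.8333, -146.7500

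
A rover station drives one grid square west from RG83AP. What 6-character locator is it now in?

RG73xp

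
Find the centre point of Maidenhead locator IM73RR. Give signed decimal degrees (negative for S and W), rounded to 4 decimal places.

Field I=8, M=12: +8·20° lon, +12·10° lat → SW at lon -20°, lat 30°.
Square 7, 3: +7·2° lon, +3·1° lat → SW at lon -6°, lat 33°.
Subsquare r=17, r=17: +17·0.0833333° lon, +17·0.0416667° lat → SW at lon -4.58333°, lat 33.7083°.
Cell spans 0.0833333° lon × 0.0416667° lat. Centre is SW corner plus half of each.
latitude 33.7292, longitude -4.5417.

33.7292, -4.5417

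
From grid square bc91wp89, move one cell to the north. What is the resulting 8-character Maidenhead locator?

BC91wq80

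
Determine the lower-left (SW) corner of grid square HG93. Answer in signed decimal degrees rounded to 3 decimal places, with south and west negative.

Field H=7, G=6: +7·20° lon, +6·10° lat → SW at lon -40°, lat -30°.
Square 9, 3: +9·2° lon, +3·1° lat → SW at lon -22°, lat -27°.
latitude -27.000, longitude -22.000.

-27.000, -22.000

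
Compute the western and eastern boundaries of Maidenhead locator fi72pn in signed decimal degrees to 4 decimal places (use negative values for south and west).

-64.7500, -64.6667

Field F=5, I=8: +5·20° lon, +8·10° lat → SW at lon -80°, lat -10°.
Square 7, 2: +7·2° lon, +2·1° lat → SW at lon -66°, lat -8°.
Subsquare p=15, n=13: +15·0.0833333° lon, +13·0.0416667° lat → SW at lon -64.75°, lat -7.45833°.
Cell spans 0.0833333° lon × 0.0416667° lat.
west -64.7500, east -64.6667.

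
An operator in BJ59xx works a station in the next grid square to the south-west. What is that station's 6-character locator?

BJ59ww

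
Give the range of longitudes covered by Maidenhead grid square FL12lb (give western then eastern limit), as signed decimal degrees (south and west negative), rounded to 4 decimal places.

-77.0833, -77.0000

Field F=5, L=11: +5·20° lon, +11·10° lat → SW at lon -80°, lat 20°.
Square 1, 2: +1·2° lon, +2·1° lat → SW at lon -78°, lat 22°.
Subsquare l=11, b=1: +11·0.0833333° lon, +1·0.0416667° lat → SW at lon -77.0833°, lat 22.0417°.
Cell spans 0.0833333° lon × 0.0416667° lat.
west -77.0833, east -77.0000.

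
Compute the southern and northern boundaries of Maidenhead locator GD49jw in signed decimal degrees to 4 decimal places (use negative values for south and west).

-50.0833, -50.0417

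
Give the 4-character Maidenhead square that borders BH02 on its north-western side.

AH93

Longitude square 0; −1 → -1, wraps to 9, carry into field.
Longitude field B = 1; −1 → 0 = A.
Latitude square 2; +1 → 3.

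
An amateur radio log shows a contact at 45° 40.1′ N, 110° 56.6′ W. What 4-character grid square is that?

DN45

Shift to the Maidenhead origin (180°W, 90°S): lon 69.06, lat 135.67.
Field (20°×10°, letters A–R): 69.06/20 → 3 → D, 135.67/10 → 13 → N; chars DN.
Square (2°×1°, digits 0–9): 9.06/2 → 4, 5.67/1 → 5; chars 45.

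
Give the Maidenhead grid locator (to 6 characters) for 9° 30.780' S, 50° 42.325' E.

Offset from 180°W / 90°S: lon 230.7054°, lat 80.4870°.
Field (20°×10°, letters A–R): 230.7054/20 → 11 → L, 80.4870/10 → 8 → I; chars LI.
Square (2°×1°, digits 0–9): 10.7054/2 → 5, 0.4870/1 → 0; chars 50.
Subsquare (5′×2.5′, letters a–x): 0.7054/0.0833333 → 8 → i, 0.4870/0.0416667 → 11 → l; chars il.

LI50il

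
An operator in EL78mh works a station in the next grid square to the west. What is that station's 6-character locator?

EL78lh

Longitude subsquare m = 12; −1 → 11 = l.
The latitude characters are unchanged.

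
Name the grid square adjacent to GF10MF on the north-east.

GF10ng

Longitude subsquare m = 12; +1 → 13 = n.
Latitude subsquare f = 5; +1 → 6 = g.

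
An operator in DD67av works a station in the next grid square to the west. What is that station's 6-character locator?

DD57xv

Longitude subsquare a = 0; −1 → -1, wraps to 23 = x, carry into square.
Longitude square 6; −1 → 5.
The latitude characters are unchanged.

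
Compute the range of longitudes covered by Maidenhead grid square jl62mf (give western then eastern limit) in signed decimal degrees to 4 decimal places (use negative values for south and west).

Field J=9, L=11: +9·20° lon, +11·10° lat → SW at lon 0°, lat 20°.
Square 6, 2: +6·2° lon, +2·1° lat → SW at lon 12°, lat 22°.
Subsquare m=12, f=5: +12·0.0833333° lon, +5·0.0416667° lat → SW at lon 13°, lat 22.2083°.
Cell spans 0.0833333° lon × 0.0416667° lat.
west 13.0000, east 13.0833.

13.0000, 13.0833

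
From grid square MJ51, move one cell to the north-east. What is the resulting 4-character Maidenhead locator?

MJ62

Longitude square 5; +1 → 6.
Latitude square 1; +1 → 2.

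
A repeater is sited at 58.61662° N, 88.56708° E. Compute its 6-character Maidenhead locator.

Add 180° to longitude and 90° to latitude: 268.5671, 148.6166.
Field: lon ⌊268.5671/20⌋ = 13 → N; lat ⌊148.6166/10⌋ = 14 → O.
Square: lon ⌊8.5671/2⌋ = 4; lat ⌊8.6166/1⌋ = 8.
Subsquare: lon ⌊0.5671/0.0833333⌋ = 6 → g; lat ⌊0.6166/0.0416667⌋ = 14 → o.

NO48go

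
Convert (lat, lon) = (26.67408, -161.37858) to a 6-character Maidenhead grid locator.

Add 180° to longitude and 90° to latitude: 18.6214, 116.6741.
Field (20°×10°, letters A–R): 18.6214/20 → 0 → A, 116.6741/10 → 11 → L; chars AL.
Square (2°×1°, digits 0–9): 18.6214/2 → 9, 6.6741/1 → 6; chars 96.
Subsquare (5′×2.5′, letters a–x): 0.6214/0.0833333 → 7 → h, 0.6741/0.0416667 → 16 → q; chars hq.

AL96hq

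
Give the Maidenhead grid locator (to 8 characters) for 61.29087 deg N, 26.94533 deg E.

Add 180° to longitude and 90° to latitude: 206.94533, 151.29087.
Field: 206.94533/20 → 10 → K, 151.29087/10 → 15 → P; chars KP.
Square: 6.94533/2 → 3, 1.29087/1 → 1; chars 31.
Subsquare: 0.94533/0.0833333 → 11 → l, 0.29087/0.0416667 → 6 → g; chars lg.
Extended square: 0.02866/0.00833333 → 3, 0.04087/0.00416667 → 9; chars 39.

KP31lg39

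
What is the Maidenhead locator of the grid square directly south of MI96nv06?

Latitude extended square 6; −1 → 5.
The longitude characters are unchanged.

MI96nv05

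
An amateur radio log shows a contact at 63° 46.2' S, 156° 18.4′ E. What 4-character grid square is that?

QC86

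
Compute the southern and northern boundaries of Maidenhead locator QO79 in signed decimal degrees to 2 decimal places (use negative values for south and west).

59.00, 60.00

Field Q=16, O=14: +16·20° lon, +14·10° lat → SW at lon 140°, lat 50°.
Square 7, 9: +7·2° lon, +9·1° lat → SW at lon 154°, lat 59°.
Cell spans 2° lon × 1° lat.
south 59.00, north 60.00.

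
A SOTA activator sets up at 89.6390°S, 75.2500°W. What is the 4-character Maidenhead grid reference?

Shift to the Maidenhead origin (180°W, 90°S): lon 104.75, lat 0.36.
Field: 104.75/20 → 5 → F, 0.36/10 → 0 → A; chars FA.
Square: 4.75/2 → 2, 0.36/1 → 0; chars 20.

FA20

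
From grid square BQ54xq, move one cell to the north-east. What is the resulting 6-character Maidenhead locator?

Longitude subsquare x = 23; +1 → 24, wraps to 0 = a, carry into square.
Longitude square 5; +1 → 6.
Latitude subsquare q = 16; +1 → 17 = r.

BQ64ar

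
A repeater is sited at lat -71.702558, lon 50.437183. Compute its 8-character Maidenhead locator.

LB58fh21

Shift to the Maidenhead origin (180°W, 90°S): lon 230.43718, lat 18.29744.
Field: lon ⌊230.43718/20⌋ = 11 → L; lat ⌊18.29744/10⌋ = 1 → B.
Square: lon ⌊10.43718/2⌋ = 5; lat ⌊8.29744/1⌋ = 8.
Subsquare: lon ⌊0.43718/0.0833333⌋ = 5 → f; lat ⌊0.29744/0.0416667⌋ = 7 → h.
Extended square: lon ⌊0.02052/0.00833333⌋ = 2; lat ⌊0.00578/0.00416667⌋ = 1.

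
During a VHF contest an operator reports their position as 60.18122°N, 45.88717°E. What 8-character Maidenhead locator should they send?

LP20we63

Shift to the Maidenhead origin (180°W, 90°S): lon 225.88717, lat 150.18122.
Field: lon ⌊225.88717/20⌋ = 11 → L; lat ⌊150.18122/10⌋ = 15 → P.
Square: lon ⌊5.88717/2⌋ = 2; lat ⌊0.18122/1⌋ = 0.
Subsquare: lon ⌊1.88717/0.0833333⌋ = 22 → w; lat ⌊0.18122/0.0416667⌋ = 4 → e.
Extended square: lon ⌊0.05384/0.00833333⌋ = 6; lat ⌊0.01455/0.00416667⌋ = 3.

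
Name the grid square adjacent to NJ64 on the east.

NJ74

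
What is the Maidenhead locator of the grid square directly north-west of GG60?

GG51

Longitude square 6; −1 → 5.
Latitude square 0; +1 → 1.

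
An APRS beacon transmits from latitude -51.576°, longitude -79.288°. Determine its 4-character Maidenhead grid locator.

FD08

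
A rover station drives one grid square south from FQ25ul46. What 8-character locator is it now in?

FQ25ul45

Latitude extended square 6; −1 → 5.
The longitude characters are unchanged.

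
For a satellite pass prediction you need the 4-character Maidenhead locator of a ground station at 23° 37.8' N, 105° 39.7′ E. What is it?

OL23

Add 180° to longitude and 90° to latitude: 285.66, 113.63.
Field: lon ⌊285.66/20⌋ = 14 → O; lat ⌊113.63/10⌋ = 11 → L.
Square: lon ⌊5.66/2⌋ = 2; lat ⌊3.63/1⌋ = 3.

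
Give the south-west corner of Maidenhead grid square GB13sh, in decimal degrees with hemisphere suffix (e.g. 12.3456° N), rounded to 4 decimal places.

76.7083° S, 56.5000° W

Field G=6, B=1: +6·20° lon, +1·10° lat → SW at lon -60°, lat -80°.
Square 1, 3: +1·2° lon, +3·1° lat → SW at lon -58°, lat -77°.
Subsquare s=18, h=7: +18·0.0833333° lon, +7·0.0416667° lat → SW at lon -56.5°, lat -76.7083°.
latitude 76.7083° S, longitude 56.5000° W.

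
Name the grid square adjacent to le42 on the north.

LE43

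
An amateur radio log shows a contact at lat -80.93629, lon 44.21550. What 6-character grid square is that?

LA29cb

Offset from 180°W / 90°S: lon 224.2155°, lat 9.0637°.
Field (20°×10°, letters A–R): lon ⌊224.2155/20⌋ = 11 → L; lat ⌊9.0637/10⌋ = 0 → A.
Square (2°×1°, digits 0–9): lon ⌊4.2155/2⌋ = 2; lat ⌊9.0637/1⌋ = 9.
Subsquare (5′×2.5′, letters a–x): lon ⌊0.2155/0.0833333⌋ = 2 → c; lat ⌊0.0637/0.0416667⌋ = 1 → b.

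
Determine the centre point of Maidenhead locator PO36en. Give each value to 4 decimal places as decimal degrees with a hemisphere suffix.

56.5625° N, 126.3750° E

Field P=15, O=14: +15·20° lon, +14·10° lat → SW at lon 120°, lat 50°.
Square 3, 6: +3·2° lon, +6·1° lat → SW at lon 126°, lat 56°.
Subsquare e=4, n=13: +4·0.0833333° lon, +13·0.0416667° lat → SW at lon 126.333°, lat 56.5417°.
Cell spans 0.0833333° lon × 0.0416667° lat. Centre is SW corner plus half of each.
latitude 56.5625° N, longitude 126.3750° E.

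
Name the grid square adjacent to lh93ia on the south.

LH92ix

Latitude subsquare a = 0; −1 → -1, wraps to 23 = x, carry into square.
Latitude square 3; −1 → 2.
The longitude characters are unchanged.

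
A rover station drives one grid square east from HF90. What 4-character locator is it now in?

IF00

Longitude square 9; +1 → 10, wraps to 0, carry into field.
Longitude field H = 7; +1 → 8 = I.
The latitude characters are unchanged.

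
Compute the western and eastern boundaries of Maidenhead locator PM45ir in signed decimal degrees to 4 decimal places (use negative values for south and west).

128.6667, 128.7500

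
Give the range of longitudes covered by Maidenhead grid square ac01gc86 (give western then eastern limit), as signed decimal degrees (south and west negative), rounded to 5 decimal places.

-179.43333, -179.42500

Field A=0, C=2: +0·20° lon, +2·10° lat → SW at lon -180°, lat -70°.
Square 0, 1: +0·2° lon, +1·1° lat → SW at lon -180°, lat -69°.
Subsquare g=6, c=2: +6·0.0833333° lon, +2·0.0416667° lat → SW at lon -179.5°, lat -68.9167°.
Extended square 8, 6: +8·0.00833333° lon, +6·0.00416667° lat → SW at lon -179.433°, lat -68.8917°.
Cell spans 0.00833333° lon × 0.00416667° lat.
west -179.43333, east -179.42500.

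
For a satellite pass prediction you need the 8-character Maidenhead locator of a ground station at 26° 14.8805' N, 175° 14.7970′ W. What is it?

AL26jf09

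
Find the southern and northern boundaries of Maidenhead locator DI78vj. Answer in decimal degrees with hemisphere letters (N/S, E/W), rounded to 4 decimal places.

Field D=3, I=8: +3·20° lon, +8·10° lat → SW at lon -120°, lat -10°.
Square 7, 8: +7·2° lon, +8·1° lat → SW at lon -106°, lat -2°.
Subsquare v=21, j=9: +21·0.0833333° lon, +9·0.0416667° lat → SW at lon -104.25°, lat -1.625°.
Cell spans 0.0833333° lon × 0.0416667° lat.
south 1.6250° S, north 1.5833° S.

1.6250° S, 1.5833° S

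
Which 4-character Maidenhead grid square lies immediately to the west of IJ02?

HJ92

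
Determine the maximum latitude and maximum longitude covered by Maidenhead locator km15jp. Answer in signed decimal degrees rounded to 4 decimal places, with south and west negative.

35.6667, 22.8333

Field K=10, M=12: +10·20° lon, +12·10° lat → SW at lon 20°, lat 30°.
Square 1, 5: +1·2° lon, +5·1° lat → SW at lon 22°, lat 35°.
Subsquare j=9, p=15: +9·0.0833333° lon, +15·0.0416667° lat → SW at lon 22.75°, lat 35.625°.
Cell spans 0.0833333° lon × 0.0416667° lat. NE corner is SW corner plus one full cell.
latitude 35.6667, longitude 22.8333.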